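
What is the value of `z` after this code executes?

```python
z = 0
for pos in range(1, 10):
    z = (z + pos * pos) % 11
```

Let's trace through this code step by step.

Initialize: z = 0
Entering loop: for pos in range(1, 10):

After execution: z = 10
10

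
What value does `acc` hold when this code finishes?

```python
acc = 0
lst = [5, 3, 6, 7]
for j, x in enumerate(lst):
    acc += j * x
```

Let's trace through this code step by step.

Initialize: acc = 0
Initialize: lst = [5, 3, 6, 7]
Entering loop: for j, x in enumerate(lst):

After execution: acc = 36
36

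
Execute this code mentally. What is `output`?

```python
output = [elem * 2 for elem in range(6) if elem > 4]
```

Let's trace through this code step by step.

Initialize: output = [elem * 2 for elem in range(6) if elem > 4]

After execution: output = [10]
[10]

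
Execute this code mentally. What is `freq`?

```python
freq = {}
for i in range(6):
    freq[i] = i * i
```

Let's trace through this code step by step.

Initialize: freq = {}
Entering loop: for i in range(6):

After execution: freq = {0: 0, 1: 1, 2: 4, 3: 9, 4: 16, 5: 25}
{0: 0, 1: 1, 2: 4, 3: 9, 4: 16, 5: 25}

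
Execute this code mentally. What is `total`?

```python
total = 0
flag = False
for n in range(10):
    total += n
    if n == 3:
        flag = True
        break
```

Let's trace through this code step by step.

Initialize: total = 0
Initialize: flag = False
Entering loop: for n in range(10):

After execution: total = 6
6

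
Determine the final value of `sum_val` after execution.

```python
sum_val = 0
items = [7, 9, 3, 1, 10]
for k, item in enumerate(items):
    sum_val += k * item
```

Let's trace through this code step by step.

Initialize: sum_val = 0
Initialize: items = [7, 9, 3, 1, 10]
Entering loop: for k, item in enumerate(items):

After execution: sum_val = 58
58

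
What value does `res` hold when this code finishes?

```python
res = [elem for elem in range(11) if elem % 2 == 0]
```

Let's trace through this code step by step.

Initialize: res = [elem for elem in range(11) if elem % 2 == 0]

After execution: res = [0, 2, 4, 6, 8, 10]
[0, 2, 4, 6, 8, 10]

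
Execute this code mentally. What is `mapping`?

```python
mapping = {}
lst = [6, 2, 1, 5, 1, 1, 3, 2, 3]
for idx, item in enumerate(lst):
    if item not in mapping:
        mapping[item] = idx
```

Let's trace through this code step by step.

Initialize: mapping = {}
Initialize: lst = [6, 2, 1, 5, 1, 1, 3, 2, 3]
Entering loop: for idx, item in enumerate(lst):

After execution: mapping = {6: 0, 2: 1, 1: 2, 5: 3, 3: 6}
{6: 0, 2: 1, 1: 2, 5: 3, 3: 6}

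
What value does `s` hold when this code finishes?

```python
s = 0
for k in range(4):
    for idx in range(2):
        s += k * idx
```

Let's trace through this code step by step.

Initialize: s = 0
Entering loop: for k in range(4):

After execution: s = 6
6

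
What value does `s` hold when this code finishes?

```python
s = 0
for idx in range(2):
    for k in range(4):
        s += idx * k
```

Let's trace through this code step by step.

Initialize: s = 0
Entering loop: for idx in range(2):

After execution: s = 6
6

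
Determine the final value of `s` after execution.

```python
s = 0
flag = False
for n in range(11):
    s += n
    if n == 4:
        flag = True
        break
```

Let's trace through this code step by step.

Initialize: s = 0
Initialize: flag = False
Entering loop: for n in range(11):

After execution: s = 10
10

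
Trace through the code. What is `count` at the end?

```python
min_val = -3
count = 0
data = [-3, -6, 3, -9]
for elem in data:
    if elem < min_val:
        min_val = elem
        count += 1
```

Let's trace through this code step by step.

Initialize: min_val = -3
Initialize: count = 0
Initialize: data = [-3, -6, 3, -9]
Entering loop: for elem in data:

After execution: count = 2
2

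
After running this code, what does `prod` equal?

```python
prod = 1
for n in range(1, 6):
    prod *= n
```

Let's trace through this code step by step.

Initialize: prod = 1
Entering loop: for n in range(1, 6):

After execution: prod = 120
120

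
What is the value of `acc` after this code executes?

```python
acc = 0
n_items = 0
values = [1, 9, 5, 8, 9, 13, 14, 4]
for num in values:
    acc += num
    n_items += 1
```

Let's trace through this code step by step.

Initialize: acc = 0
Initialize: n_items = 0
Initialize: values = [1, 9, 5, 8, 9, 13, 14, 4]
Entering loop: for num in values:

After execution: acc = 63
63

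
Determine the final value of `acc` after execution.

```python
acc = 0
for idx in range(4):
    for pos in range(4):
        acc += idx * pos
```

Let's trace through this code step by step.

Initialize: acc = 0
Entering loop: for idx in range(4):

After execution: acc = 36
36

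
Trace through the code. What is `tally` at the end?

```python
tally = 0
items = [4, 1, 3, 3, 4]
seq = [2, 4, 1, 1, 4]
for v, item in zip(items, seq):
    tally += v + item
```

Let's trace through this code step by step.

Initialize: tally = 0
Initialize: items = [4, 1, 3, 3, 4]
Initialize: seq = [2, 4, 1, 1, 4]
Entering loop: for v, item in zip(items, seq):

After execution: tally = 27
27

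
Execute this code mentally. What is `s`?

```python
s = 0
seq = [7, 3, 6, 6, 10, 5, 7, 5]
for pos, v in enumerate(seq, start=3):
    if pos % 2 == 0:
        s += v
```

Let's trace through this code step by step.

Initialize: s = 0
Initialize: seq = [7, 3, 6, 6, 10, 5, 7, 5]
Entering loop: for pos, v in enumerate(seq, start=3):

After execution: s = 19
19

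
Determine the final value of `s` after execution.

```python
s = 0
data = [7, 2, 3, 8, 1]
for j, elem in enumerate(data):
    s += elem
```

Let's trace through this code step by step.

Initialize: s = 0
Initialize: data = [7, 2, 3, 8, 1]
Entering loop: for j, elem in enumerate(data):

After execution: s = 21
21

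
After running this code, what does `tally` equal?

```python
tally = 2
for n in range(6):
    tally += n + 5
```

Let's trace through this code step by step.

Initialize: tally = 2
Entering loop: for n in range(6):

After execution: tally = 47
47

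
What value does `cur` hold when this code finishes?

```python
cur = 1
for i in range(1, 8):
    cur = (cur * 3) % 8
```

Let's trace through this code step by step.

Initialize: cur = 1
Entering loop: for i in range(1, 8):

After execution: cur = 3
3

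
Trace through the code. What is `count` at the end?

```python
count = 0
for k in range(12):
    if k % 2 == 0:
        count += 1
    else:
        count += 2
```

Let's trace through this code step by step.

Initialize: count = 0
Entering loop: for k in range(12):

After execution: count = 18
18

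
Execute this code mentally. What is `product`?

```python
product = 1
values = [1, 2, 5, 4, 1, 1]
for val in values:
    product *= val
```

Let's trace through this code step by step.

Initialize: product = 1
Initialize: values = [1, 2, 5, 4, 1, 1]
Entering loop: for val in values:

After execution: product = 40
40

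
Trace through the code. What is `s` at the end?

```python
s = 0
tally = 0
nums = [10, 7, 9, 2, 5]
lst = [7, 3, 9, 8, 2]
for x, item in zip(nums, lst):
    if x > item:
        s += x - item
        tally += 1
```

Let's trace through this code step by step.

Initialize: s = 0
Initialize: tally = 0
Initialize: nums = [10, 7, 9, 2, 5]
Initialize: lst = [7, 3, 9, 8, 2]
Entering loop: for x, item in zip(nums, lst):

After execution: s = 10
10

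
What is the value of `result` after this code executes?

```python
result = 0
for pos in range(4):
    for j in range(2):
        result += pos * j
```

Let's trace through this code step by step.

Initialize: result = 0
Entering loop: for pos in range(4):

After execution: result = 6
6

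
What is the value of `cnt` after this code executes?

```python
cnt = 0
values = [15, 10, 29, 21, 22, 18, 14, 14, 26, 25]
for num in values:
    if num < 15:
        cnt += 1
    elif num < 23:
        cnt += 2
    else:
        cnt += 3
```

Let's trace through this code step by step.

Initialize: cnt = 0
Initialize: values = [15, 10, 29, 21, 22, 18, 14, 14, 26, 25]
Entering loop: for num in values:

After execution: cnt = 20
20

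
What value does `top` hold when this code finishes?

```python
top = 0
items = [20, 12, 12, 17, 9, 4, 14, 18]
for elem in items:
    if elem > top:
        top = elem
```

Let's trace through this code step by step.

Initialize: top = 0
Initialize: items = [20, 12, 12, 17, 9, 4, 14, 18]
Entering loop: for elem in items:

After execution: top = 20
20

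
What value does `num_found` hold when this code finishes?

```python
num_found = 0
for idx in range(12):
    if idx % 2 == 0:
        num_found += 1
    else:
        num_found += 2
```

Let's trace through this code step by step.

Initialize: num_found = 0
Entering loop: for idx in range(12):

After execution: num_found = 18
18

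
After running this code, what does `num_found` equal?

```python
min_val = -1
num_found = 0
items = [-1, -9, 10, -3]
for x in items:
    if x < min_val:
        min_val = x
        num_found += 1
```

Let's trace through this code step by step.

Initialize: min_val = -1
Initialize: num_found = 0
Initialize: items = [-1, -9, 10, -3]
Entering loop: for x in items:

After execution: num_found = 1
1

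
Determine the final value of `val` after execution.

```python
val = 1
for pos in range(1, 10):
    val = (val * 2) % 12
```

Let's trace through this code step by step.

Initialize: val = 1
Entering loop: for pos in range(1, 10):

After execution: val = 8
8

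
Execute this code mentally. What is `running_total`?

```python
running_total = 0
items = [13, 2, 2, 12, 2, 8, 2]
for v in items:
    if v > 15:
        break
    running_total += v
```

Let's trace through this code step by step.

Initialize: running_total = 0
Initialize: items = [13, 2, 2, 12, 2, 8, 2]
Entering loop: for v in items:

After execution: running_total = 41
41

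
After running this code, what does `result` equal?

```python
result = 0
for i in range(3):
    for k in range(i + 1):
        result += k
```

Let's trace through this code step by step.

Initialize: result = 0
Entering loop: for i in range(3):

After execution: result = 4
4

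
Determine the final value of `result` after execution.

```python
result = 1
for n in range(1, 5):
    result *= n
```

Let's trace through this code step by step.

Initialize: result = 1
Entering loop: for n in range(1, 5):

After execution: result = 24
24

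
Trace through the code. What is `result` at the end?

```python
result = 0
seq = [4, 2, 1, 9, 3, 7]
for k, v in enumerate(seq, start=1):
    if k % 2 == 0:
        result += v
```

Let's trace through this code step by step.

Initialize: result = 0
Initialize: seq = [4, 2, 1, 9, 3, 7]
Entering loop: for k, v in enumerate(seq, start=1):

After execution: result = 18
18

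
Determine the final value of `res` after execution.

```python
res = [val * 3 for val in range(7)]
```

Let's trace through this code step by step.

Initialize: res = [val * 3 for val in range(7)]

After execution: res = [0, 3, 6, 9, 12, 15, 18]
[0, 3, 6, 9, 12, 15, 18]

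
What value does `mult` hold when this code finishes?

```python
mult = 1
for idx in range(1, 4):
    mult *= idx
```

Let's trace through this code step by step.

Initialize: mult = 1
Entering loop: for idx in range(1, 4):

After execution: mult = 6
6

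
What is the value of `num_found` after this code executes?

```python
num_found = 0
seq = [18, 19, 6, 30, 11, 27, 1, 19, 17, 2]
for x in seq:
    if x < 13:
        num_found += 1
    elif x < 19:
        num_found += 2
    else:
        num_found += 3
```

Let's trace through this code step by step.

Initialize: num_found = 0
Initialize: seq = [18, 19, 6, 30, 11, 27, 1, 19, 17, 2]
Entering loop: for x in seq:

After execution: num_found = 20
20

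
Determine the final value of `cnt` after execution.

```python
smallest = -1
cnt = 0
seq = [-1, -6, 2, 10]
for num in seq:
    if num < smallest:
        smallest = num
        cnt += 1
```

Let's trace through this code step by step.

Initialize: smallest = -1
Initialize: cnt = 0
Initialize: seq = [-1, -6, 2, 10]
Entering loop: for num in seq:

After execution: cnt = 1
1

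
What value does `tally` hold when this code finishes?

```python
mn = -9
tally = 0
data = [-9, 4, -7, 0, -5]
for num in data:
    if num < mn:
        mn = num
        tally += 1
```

Let's trace through this code step by step.

Initialize: mn = -9
Initialize: tally = 0
Initialize: data = [-9, 4, -7, 0, -5]
Entering loop: for num in data:

After execution: tally = 0
0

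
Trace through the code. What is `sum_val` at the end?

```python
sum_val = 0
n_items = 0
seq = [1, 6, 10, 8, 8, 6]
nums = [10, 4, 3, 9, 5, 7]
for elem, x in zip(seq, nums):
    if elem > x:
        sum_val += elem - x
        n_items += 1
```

Let's trace through this code step by step.

Initialize: sum_val = 0
Initialize: n_items = 0
Initialize: seq = [1, 6, 10, 8, 8, 6]
Initialize: nums = [10, 4, 3, 9, 5, 7]
Entering loop: for elem, x in zip(seq, nums):

After execution: sum_val = 12
12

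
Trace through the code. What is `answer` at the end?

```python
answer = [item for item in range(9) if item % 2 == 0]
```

Let's trace through this code step by step.

Initialize: answer = [item for item in range(9) if item % 2 == 0]

After execution: answer = [0, 2, 4, 6, 8]
[0, 2, 4, 6, 8]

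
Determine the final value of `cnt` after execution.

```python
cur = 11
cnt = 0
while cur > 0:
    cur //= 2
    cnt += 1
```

Let's trace through this code step by step.

Initialize: cur = 11
Initialize: cnt = 0
Entering loop: while cur > 0:

After execution: cnt = 4
4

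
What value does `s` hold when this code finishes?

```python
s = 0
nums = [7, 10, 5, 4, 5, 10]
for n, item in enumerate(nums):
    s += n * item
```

Let's trace through this code step by step.

Initialize: s = 0
Initialize: nums = [7, 10, 5, 4, 5, 10]
Entering loop: for n, item in enumerate(nums):

After execution: s = 102
102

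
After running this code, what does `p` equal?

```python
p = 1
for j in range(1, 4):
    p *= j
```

Let's trace through this code step by step.

Initialize: p = 1
Entering loop: for j in range(1, 4):

After execution: p = 6
6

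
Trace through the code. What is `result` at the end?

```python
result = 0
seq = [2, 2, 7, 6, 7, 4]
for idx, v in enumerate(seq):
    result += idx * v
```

Let's trace through this code step by step.

Initialize: result = 0
Initialize: seq = [2, 2, 7, 6, 7, 4]
Entering loop: for idx, v in enumerate(seq):

After execution: result = 82
82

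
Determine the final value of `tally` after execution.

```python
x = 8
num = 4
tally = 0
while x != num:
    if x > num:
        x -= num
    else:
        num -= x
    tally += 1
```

Let's trace through this code step by step.

Initialize: x = 8
Initialize: num = 4
Initialize: tally = 0
Entering loop: while x != num:

After execution: tally = 1
1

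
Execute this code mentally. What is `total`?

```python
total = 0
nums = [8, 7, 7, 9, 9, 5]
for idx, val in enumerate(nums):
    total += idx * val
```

Let's trace through this code step by step.

Initialize: total = 0
Initialize: nums = [8, 7, 7, 9, 9, 5]
Entering loop: for idx, val in enumerate(nums):

After execution: total = 109
109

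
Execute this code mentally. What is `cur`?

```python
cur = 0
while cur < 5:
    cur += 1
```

Let's trace through this code step by step.

Initialize: cur = 0
Entering loop: while cur < 5:

After execution: cur = 5
5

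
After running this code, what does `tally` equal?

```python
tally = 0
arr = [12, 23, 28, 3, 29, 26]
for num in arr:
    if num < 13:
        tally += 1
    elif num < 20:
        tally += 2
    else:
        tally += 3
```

Let's trace through this code step by step.

Initialize: tally = 0
Initialize: arr = [12, 23, 28, 3, 29, 26]
Entering loop: for num in arr:

After execution: tally = 14
14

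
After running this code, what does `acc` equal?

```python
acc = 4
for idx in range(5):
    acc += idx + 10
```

Let's trace through this code step by step.

Initialize: acc = 4
Entering loop: for idx in range(5):

After execution: acc = 64
64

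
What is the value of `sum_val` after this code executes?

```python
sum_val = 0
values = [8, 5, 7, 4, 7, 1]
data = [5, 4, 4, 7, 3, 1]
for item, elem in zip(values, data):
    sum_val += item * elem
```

Let's trace through this code step by step.

Initialize: sum_val = 0
Initialize: values = [8, 5, 7, 4, 7, 1]
Initialize: data = [5, 4, 4, 7, 3, 1]
Entering loop: for item, elem in zip(values, data):

After execution: sum_val = 138
138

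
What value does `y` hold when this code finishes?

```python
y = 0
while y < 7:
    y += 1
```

Let's trace through this code step by step.

Initialize: y = 0
Entering loop: while y < 7:

After execution: y = 7
7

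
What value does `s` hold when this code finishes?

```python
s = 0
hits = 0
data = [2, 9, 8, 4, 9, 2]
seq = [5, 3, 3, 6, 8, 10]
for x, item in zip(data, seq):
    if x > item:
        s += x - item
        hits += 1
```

Let's trace through this code step by step.

Initialize: s = 0
Initialize: hits = 0
Initialize: data = [2, 9, 8, 4, 9, 2]
Initialize: seq = [5, 3, 3, 6, 8, 10]
Entering loop: for x, item in zip(data, seq):

After execution: s = 12
12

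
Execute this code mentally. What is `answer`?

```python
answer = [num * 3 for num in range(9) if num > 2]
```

Let's trace through this code step by step.

Initialize: answer = [num * 3 for num in range(9) if num > 2]

After execution: answer = [9, 12, 15, 18, 21, 24]
[9, 12, 15, 18, 21, 24]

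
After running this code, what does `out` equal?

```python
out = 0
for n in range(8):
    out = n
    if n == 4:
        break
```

Let's trace through this code step by step.

Initialize: out = 0
Entering loop: for n in range(8):

After execution: out = 4
4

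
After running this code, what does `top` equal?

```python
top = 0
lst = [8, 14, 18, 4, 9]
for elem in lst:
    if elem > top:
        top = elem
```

Let's trace through this code step by step.

Initialize: top = 0
Initialize: lst = [8, 14, 18, 4, 9]
Entering loop: for elem in lst:

After execution: top = 18
18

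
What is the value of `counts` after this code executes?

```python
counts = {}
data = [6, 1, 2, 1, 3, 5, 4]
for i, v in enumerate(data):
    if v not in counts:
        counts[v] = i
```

Let's trace through this code step by step.

Initialize: counts = {}
Initialize: data = [6, 1, 2, 1, 3, 5, 4]
Entering loop: for i, v in enumerate(data):

After execution: counts = {6: 0, 1: 1, 2: 2, 3: 4, 5: 5, 4: 6}
{6: 0, 1: 1, 2: 2, 3: 4, 5: 5, 4: 6}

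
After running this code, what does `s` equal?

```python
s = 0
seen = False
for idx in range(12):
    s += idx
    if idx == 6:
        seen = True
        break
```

Let's trace through this code step by step.

Initialize: s = 0
Initialize: seen = False
Entering loop: for idx in range(12):

After execution: s = 21
21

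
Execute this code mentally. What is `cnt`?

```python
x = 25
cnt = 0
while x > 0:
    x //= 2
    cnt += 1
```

Let's trace through this code step by step.

Initialize: x = 25
Initialize: cnt = 0
Entering loop: while x > 0:

After execution: cnt = 5
5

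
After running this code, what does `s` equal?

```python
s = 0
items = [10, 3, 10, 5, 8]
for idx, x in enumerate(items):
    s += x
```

Let's trace through this code step by step.

Initialize: s = 0
Initialize: items = [10, 3, 10, 5, 8]
Entering loop: for idx, x in enumerate(items):

After execution: s = 36
36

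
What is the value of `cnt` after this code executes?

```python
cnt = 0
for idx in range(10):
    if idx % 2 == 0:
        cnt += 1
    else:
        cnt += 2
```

Let's trace through this code step by step.

Initialize: cnt = 0
Entering loop: for idx in range(10):

After execution: cnt = 15
15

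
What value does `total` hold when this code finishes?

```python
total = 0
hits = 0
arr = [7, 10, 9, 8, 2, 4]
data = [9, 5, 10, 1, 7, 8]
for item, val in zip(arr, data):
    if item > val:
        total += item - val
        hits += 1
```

Let's trace through this code step by step.

Initialize: total = 0
Initialize: hits = 0
Initialize: arr = [7, 10, 9, 8, 2, 4]
Initialize: data = [9, 5, 10, 1, 7, 8]
Entering loop: for item, val in zip(arr, data):

After execution: total = 12
12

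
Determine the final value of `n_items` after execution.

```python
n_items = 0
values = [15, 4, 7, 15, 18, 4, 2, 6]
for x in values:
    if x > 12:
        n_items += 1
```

Let's trace through this code step by step.

Initialize: n_items = 0
Initialize: values = [15, 4, 7, 15, 18, 4, 2, 6]
Entering loop: for x in values:

After execution: n_items = 3
3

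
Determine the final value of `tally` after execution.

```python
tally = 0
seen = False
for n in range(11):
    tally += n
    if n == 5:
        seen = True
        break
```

Let's trace through this code step by step.

Initialize: tally = 0
Initialize: seen = False
Entering loop: for n in range(11):

After execution: tally = 15
15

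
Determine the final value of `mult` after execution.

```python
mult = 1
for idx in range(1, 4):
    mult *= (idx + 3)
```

Let's trace through this code step by step.

Initialize: mult = 1
Entering loop: for idx in range(1, 4):

After execution: mult = 120
120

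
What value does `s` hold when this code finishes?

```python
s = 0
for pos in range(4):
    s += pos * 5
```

Let's trace through this code step by step.

Initialize: s = 0
Entering loop: for pos in range(4):

After execution: s = 30
30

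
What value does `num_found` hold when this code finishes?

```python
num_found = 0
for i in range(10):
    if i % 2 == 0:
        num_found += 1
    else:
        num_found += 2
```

Let's trace through this code step by step.

Initialize: num_found = 0
Entering loop: for i in range(10):

After execution: num_found = 15
15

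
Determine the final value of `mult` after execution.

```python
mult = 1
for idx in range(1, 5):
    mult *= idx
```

Let's trace through this code step by step.

Initialize: mult = 1
Entering loop: for idx in range(1, 5):

After execution: mult = 24
24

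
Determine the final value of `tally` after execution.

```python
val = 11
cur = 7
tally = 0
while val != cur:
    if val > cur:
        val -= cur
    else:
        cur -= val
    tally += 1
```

Let's trace through this code step by step.

Initialize: val = 11
Initialize: cur = 7
Initialize: tally = 0
Entering loop: while val != cur:

After execution: tally = 5
5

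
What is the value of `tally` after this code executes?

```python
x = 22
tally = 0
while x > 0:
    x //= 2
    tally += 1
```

Let's trace through this code step by step.

Initialize: x = 22
Initialize: tally = 0
Entering loop: while x > 0:

After execution: tally = 5
5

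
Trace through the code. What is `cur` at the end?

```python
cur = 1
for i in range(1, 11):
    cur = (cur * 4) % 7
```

Let's trace through this code step by step.

Initialize: cur = 1
Entering loop: for i in range(1, 11):

After execution: cur = 4
4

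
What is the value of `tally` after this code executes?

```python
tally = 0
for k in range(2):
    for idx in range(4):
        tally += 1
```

Let's trace through this code step by step.

Initialize: tally = 0
Entering loop: for k in range(2):

After execution: tally = 8
8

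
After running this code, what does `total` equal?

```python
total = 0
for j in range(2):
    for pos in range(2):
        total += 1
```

Let's trace through this code step by step.

Initialize: total = 0
Entering loop: for j in range(2):

After execution: total = 4
4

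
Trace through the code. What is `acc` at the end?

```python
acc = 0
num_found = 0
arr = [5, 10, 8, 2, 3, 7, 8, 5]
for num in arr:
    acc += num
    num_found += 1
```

Let's trace through this code step by step.

Initialize: acc = 0
Initialize: num_found = 0
Initialize: arr = [5, 10, 8, 2, 3, 7, 8, 5]
Entering loop: for num in arr:

After execution: acc = 48
48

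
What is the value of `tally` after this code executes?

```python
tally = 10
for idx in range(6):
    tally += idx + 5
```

Let's trace through this code step by step.

Initialize: tally = 10
Entering loop: for idx in range(6):

After execution: tally = 55
55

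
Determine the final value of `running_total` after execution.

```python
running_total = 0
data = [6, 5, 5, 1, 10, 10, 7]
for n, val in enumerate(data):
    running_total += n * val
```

Let's trace through this code step by step.

Initialize: running_total = 0
Initialize: data = [6, 5, 5, 1, 10, 10, 7]
Entering loop: for n, val in enumerate(data):

After execution: running_total = 150
150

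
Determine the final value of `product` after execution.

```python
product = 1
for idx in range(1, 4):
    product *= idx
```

Let's trace through this code step by step.

Initialize: product = 1
Entering loop: for idx in range(1, 4):

After execution: product = 6
6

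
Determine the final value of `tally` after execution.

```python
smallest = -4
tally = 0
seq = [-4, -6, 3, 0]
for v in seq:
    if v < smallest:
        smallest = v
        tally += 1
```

Let's trace through this code step by step.

Initialize: smallest = -4
Initialize: tally = 0
Initialize: seq = [-4, -6, 3, 0]
Entering loop: for v in seq:

After execution: tally = 1
1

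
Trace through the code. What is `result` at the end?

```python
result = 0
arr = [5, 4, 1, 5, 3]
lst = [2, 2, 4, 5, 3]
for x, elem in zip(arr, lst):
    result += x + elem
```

Let's trace through this code step by step.

Initialize: result = 0
Initialize: arr = [5, 4, 1, 5, 3]
Initialize: lst = [2, 2, 4, 5, 3]
Entering loop: for x, elem in zip(arr, lst):

After execution: result = 34
34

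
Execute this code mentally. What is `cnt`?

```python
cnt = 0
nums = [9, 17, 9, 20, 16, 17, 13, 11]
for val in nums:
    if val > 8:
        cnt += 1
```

Let's trace through this code step by step.

Initialize: cnt = 0
Initialize: nums = [9, 17, 9, 20, 16, 17, 13, 11]
Entering loop: for val in nums:

After execution: cnt = 8
8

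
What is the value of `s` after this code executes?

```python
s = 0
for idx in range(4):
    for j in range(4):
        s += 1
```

Let's trace through this code step by step.

Initialize: s = 0
Entering loop: for idx in range(4):

After execution: s = 16
16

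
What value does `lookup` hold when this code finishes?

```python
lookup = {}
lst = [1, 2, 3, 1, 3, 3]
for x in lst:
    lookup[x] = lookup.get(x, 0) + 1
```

Let's trace through this code step by step.

Initialize: lookup = {}
Initialize: lst = [1, 2, 3, 1, 3, 3]
Entering loop: for x in lst:

After execution: lookup = {1: 2, 2: 1, 3: 3}
{1: 2, 2: 1, 3: 3}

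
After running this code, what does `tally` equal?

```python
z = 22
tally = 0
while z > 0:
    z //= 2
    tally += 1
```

Let's trace through this code step by step.

Initialize: z = 22
Initialize: tally = 0
Entering loop: while z > 0:

After execution: tally = 5
5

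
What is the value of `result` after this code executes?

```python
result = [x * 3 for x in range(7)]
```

Let's trace through this code step by step.

Initialize: result = [x * 3 for x in range(7)]

After execution: result = [0, 3, 6, 9, 12, 15, 18]
[0, 3, 6, 9, 12, 15, 18]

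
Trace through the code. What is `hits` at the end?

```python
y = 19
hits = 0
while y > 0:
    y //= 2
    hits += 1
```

Let's trace through this code step by step.

Initialize: y = 19
Initialize: hits = 0
Entering loop: while y > 0:

After execution: hits = 5
5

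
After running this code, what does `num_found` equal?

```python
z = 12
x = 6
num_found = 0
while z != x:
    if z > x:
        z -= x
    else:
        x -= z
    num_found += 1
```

Let's trace through this code step by step.

Initialize: z = 12
Initialize: x = 6
Initialize: num_found = 0
Entering loop: while z != x:

After execution: num_found = 1
1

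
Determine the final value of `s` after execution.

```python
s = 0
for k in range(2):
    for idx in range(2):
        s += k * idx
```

Let's trace through this code step by step.

Initialize: s = 0
Entering loop: for k in range(2):

After execution: s = 1
1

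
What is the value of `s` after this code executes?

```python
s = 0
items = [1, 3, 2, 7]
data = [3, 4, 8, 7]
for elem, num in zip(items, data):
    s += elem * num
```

Let's trace through this code step by step.

Initialize: s = 0
Initialize: items = [1, 3, 2, 7]
Initialize: data = [3, 4, 8, 7]
Entering loop: for elem, num in zip(items, data):

After execution: s = 80
80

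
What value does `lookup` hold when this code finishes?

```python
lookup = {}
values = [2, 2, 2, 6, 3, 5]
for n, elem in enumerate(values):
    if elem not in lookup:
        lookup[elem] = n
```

Let's trace through this code step by step.

Initialize: lookup = {}
Initialize: values = [2, 2, 2, 6, 3, 5]
Entering loop: for n, elem in enumerate(values):

After execution: lookup = {2: 0, 6: 3, 3: 4, 5: 5}
{2: 0, 6: 3, 3: 4, 5: 5}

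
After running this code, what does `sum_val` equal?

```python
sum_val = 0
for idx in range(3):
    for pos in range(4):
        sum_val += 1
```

Let's trace through this code step by step.

Initialize: sum_val = 0
Entering loop: for idx in range(3):

After execution: sum_val = 12
12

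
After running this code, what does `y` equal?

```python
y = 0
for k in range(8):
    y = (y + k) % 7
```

Let's trace through this code step by step.

Initialize: y = 0
Entering loop: for k in range(8):

After execution: y = 0
0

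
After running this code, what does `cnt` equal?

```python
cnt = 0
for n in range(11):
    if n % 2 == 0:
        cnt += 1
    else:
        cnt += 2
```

Let's trace through this code step by step.

Initialize: cnt = 0
Entering loop: for n in range(11):

After execution: cnt = 16
16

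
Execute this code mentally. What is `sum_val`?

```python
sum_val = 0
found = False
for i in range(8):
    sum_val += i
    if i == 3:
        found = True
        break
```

Let's trace through this code step by step.

Initialize: sum_val = 0
Initialize: found = False
Entering loop: for i in range(8):

After execution: sum_val = 6
6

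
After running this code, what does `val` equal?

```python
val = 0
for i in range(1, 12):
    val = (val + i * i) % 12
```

Let's trace through this code step by step.

Initialize: val = 0
Entering loop: for i in range(1, 12):

After execution: val = 2
2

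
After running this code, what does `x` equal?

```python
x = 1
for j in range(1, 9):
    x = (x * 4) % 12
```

Let's trace through this code step by step.

Initialize: x = 1
Entering loop: for j in range(1, 9):

After execution: x = 4
4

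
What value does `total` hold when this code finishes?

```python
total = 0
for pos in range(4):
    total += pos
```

Let's trace through this code step by step.

Initialize: total = 0
Entering loop: for pos in range(4):

After execution: total = 6
6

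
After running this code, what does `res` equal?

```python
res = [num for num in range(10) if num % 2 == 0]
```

Let's trace through this code step by step.

Initialize: res = [num for num in range(10) if num % 2 == 0]

After execution: res = [0, 2, 4, 6, 8]
[0, 2, 4, 6, 8]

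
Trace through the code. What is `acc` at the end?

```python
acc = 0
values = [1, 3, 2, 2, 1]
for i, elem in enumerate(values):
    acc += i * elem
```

Let's trace through this code step by step.

Initialize: acc = 0
Initialize: values = [1, 3, 2, 2, 1]
Entering loop: for i, elem in enumerate(values):

After execution: acc = 17
17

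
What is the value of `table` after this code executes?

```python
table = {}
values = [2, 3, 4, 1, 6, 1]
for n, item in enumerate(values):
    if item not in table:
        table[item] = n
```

Let's trace through this code step by step.

Initialize: table = {}
Initialize: values = [2, 3, 4, 1, 6, 1]
Entering loop: for n, item in enumerate(values):

After execution: table = {2: 0, 3: 1, 4: 2, 1: 3, 6: 4}
{2: 0, 3: 1, 4: 2, 1: 3, 6: 4}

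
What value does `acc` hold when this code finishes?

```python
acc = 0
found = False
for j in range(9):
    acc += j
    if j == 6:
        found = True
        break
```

Let's trace through this code step by step.

Initialize: acc = 0
Initialize: found = False
Entering loop: for j in range(9):

After execution: acc = 21
21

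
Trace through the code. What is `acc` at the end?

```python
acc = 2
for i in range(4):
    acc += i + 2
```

Let's trace through this code step by step.

Initialize: acc = 2
Entering loop: for i in range(4):

After execution: acc = 16
16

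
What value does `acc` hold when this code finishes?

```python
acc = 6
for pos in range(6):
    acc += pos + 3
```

Let's trace through this code step by step.

Initialize: acc = 6
Entering loop: for pos in range(6):

After execution: acc = 39
39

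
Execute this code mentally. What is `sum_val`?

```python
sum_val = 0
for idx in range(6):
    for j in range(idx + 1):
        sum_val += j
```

Let's trace through this code step by step.

Initialize: sum_val = 0
Entering loop: for idx in range(6):

After execution: sum_val = 35
35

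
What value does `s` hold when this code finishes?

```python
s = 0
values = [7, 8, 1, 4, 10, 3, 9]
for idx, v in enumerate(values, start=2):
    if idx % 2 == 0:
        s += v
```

Let's trace through this code step by step.

Initialize: s = 0
Initialize: values = [7, 8, 1, 4, 10, 3, 9]
Entering loop: for idx, v in enumerate(values, start=2):

After execution: s = 27
27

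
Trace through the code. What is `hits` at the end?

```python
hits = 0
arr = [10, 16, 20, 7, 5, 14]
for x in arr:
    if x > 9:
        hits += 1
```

Let's trace through this code step by step.

Initialize: hits = 0
Initialize: arr = [10, 16, 20, 7, 5, 14]
Entering loop: for x in arr:

After execution: hits = 4
4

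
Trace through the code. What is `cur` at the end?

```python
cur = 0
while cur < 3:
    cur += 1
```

Let's trace through this code step by step.

Initialize: cur = 0
Entering loop: while cur < 3:

After execution: cur = 3
3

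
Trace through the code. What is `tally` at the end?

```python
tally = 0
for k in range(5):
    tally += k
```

Let's trace through this code step by step.

Initialize: tally = 0
Entering loop: for k in range(5):

After execution: tally = 10
10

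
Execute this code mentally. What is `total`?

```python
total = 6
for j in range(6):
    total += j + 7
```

Let's trace through this code step by step.

Initialize: total = 6
Entering loop: for j in range(6):

After execution: total = 63
63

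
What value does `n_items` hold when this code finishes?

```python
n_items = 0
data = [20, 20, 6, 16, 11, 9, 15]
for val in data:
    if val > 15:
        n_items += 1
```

Let's trace through this code step by step.

Initialize: n_items = 0
Initialize: data = [20, 20, 6, 16, 11, 9, 15]
Entering loop: for val in data:

After execution: n_items = 3
3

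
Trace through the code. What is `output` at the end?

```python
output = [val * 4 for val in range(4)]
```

Let's trace through this code step by step.

Initialize: output = [val * 4 for val in range(4)]

After execution: output = [0, 4, 8, 12]
[0, 4, 8, 12]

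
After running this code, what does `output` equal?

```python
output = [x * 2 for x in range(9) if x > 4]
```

Let's trace through this code step by step.

Initialize: output = [x * 2 for x in range(9) if x > 4]

After execution: output = [10, 12, 14, 16]
[10, 12, 14, 16]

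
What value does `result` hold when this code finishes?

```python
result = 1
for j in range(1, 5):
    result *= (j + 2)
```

Let's trace through this code step by step.

Initialize: result = 1
Entering loop: for j in range(1, 5):

After execution: result = 360
360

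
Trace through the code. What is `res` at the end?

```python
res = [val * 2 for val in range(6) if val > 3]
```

Let's trace through this code step by step.

Initialize: res = [val * 2 for val in range(6) if val > 3]

After execution: res = [8, 10]
[8, 10]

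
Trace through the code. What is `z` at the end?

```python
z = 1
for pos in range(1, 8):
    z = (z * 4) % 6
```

Let's trace through this code step by step.

Initialize: z = 1
Entering loop: for pos in range(1, 8):

After execution: z = 4
4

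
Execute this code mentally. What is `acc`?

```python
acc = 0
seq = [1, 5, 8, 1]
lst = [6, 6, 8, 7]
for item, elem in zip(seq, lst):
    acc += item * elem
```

Let's trace through this code step by step.

Initialize: acc = 0
Initialize: seq = [1, 5, 8, 1]
Initialize: lst = [6, 6, 8, 7]
Entering loop: for item, elem in zip(seq, lst):

After execution: acc = 107
107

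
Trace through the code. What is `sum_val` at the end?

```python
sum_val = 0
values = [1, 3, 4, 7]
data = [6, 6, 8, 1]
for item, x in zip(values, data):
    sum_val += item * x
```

Let's trace through this code step by step.

Initialize: sum_val = 0
Initialize: values = [1, 3, 4, 7]
Initialize: data = [6, 6, 8, 1]
Entering loop: for item, x in zip(values, data):

After execution: sum_val = 63
63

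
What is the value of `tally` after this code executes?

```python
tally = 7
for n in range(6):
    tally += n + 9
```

Let's trace through this code step by step.

Initialize: tally = 7
Entering loop: for n in range(6):

After execution: tally = 76
76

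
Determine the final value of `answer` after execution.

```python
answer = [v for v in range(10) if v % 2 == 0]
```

Let's trace through this code step by step.

Initialize: answer = [v for v in range(10) if v % 2 == 0]

After execution: answer = [0, 2, 4, 6, 8]
[0, 2, 4, 6, 8]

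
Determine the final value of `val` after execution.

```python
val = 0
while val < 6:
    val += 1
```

Let's trace through this code step by step.

Initialize: val = 0
Entering loop: while val < 6:

After execution: val = 6
6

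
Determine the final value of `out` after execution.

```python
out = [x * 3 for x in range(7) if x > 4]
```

Let's trace through this code step by step.

Initialize: out = [x * 3 for x in range(7) if x > 4]

After execution: out = [15, 18]
[15, 18]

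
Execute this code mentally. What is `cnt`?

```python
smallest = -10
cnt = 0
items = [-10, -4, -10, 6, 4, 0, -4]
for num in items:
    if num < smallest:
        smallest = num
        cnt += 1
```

Let's trace through this code step by step.

Initialize: smallest = -10
Initialize: cnt = 0
Initialize: items = [-10, -4, -10, 6, 4, 0, -4]
Entering loop: for num in items:

After execution: cnt = 0
0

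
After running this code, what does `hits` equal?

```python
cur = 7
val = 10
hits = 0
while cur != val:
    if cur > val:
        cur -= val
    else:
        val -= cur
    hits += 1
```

Let's trace through this code step by step.

Initialize: cur = 7
Initialize: val = 10
Initialize: hits = 0
Entering loop: while cur != val:

After execution: hits = 5
5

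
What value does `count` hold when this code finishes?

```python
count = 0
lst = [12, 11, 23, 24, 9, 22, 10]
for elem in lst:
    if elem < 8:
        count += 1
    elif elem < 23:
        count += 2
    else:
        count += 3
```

Let's trace through this code step by step.

Initialize: count = 0
Initialize: lst = [12, 11, 23, 24, 9, 22, 10]
Entering loop: for elem in lst:

After execution: count = 16
16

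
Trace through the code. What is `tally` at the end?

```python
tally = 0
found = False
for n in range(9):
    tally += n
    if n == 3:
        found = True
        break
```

Let's trace through this code step by step.

Initialize: tally = 0
Initialize: found = False
Entering loop: for n in range(9):

After execution: tally = 6
6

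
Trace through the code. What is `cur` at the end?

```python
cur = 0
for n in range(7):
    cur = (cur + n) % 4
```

Let's trace through this code step by step.

Initialize: cur = 0
Entering loop: for n in range(7):

After execution: cur = 1
1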